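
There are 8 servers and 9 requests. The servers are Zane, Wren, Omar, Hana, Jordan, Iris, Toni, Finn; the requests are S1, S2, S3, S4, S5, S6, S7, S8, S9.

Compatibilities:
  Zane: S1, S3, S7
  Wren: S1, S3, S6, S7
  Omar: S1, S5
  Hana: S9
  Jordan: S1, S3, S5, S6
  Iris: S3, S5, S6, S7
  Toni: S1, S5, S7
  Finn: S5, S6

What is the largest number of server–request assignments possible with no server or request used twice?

6

A valid assignment of size 6: Zane-S7, Wren-S1, Omar-S5, Hana-S9, Jordan-S3, Iris-S6.
The set {Zane, Wren, Omar, Jordan, Iris, Toni, Finn} has only 5 neighbours ({S1, S3, S5, S6, S7}), so by Hall's theorem at most 6 of the 8 servers can be matched.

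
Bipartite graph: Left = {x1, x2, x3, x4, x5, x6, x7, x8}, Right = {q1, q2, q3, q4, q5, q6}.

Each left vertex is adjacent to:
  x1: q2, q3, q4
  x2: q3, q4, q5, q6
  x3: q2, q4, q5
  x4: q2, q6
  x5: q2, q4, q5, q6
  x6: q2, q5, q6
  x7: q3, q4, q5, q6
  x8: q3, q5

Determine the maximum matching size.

A valid assignment of size 5: x1-q3, x2-q4, x3-q5, x4-q2, x5-q6.
The set {x1, x2, x3, x4, x5, x6, x7, x8} has only 5 neighbours ({q2, q3, q4, q5, q6}), so by Hall's theorem at most 5 of the 8 left vertices can be matched.

5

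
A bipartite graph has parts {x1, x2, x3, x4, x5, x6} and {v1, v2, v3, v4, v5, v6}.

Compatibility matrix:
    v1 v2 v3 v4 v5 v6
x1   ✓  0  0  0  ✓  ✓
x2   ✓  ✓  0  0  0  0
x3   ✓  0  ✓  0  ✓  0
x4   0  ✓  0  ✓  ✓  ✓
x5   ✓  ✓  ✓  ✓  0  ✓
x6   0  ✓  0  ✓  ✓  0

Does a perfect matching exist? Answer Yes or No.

One maximum matching: x1→v5, x2→v1, x3→v3, x4→v4, x5→v6, x6→v2.
Every left vertex is matched, so this is a perfect matching.

Yes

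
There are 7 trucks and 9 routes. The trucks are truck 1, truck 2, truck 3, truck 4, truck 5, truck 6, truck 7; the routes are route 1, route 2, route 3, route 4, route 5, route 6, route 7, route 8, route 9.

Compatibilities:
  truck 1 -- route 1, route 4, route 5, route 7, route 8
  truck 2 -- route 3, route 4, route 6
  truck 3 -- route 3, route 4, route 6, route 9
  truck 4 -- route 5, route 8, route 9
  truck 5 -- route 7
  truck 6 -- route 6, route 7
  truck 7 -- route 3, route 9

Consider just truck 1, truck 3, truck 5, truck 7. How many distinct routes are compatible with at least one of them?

8

The union of neighbours of {truck 1, truck 3, truck 5, truck 7} is {route 1, route 3, route 4, route 5, route 6, route 7, route 8, route 9}, which has 8 elements.
Since |N(S)| = 8 ≥ |S| = 4, Hall's condition holds for this subset.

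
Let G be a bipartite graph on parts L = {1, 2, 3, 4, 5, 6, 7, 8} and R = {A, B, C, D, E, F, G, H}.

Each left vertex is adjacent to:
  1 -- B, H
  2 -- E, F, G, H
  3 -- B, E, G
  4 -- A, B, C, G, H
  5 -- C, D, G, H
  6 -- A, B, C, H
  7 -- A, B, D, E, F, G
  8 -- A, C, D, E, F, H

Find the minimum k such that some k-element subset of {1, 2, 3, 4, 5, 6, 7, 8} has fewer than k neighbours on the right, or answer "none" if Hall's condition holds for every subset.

A matching saturating every left vertex exists, for instance 1→H, 2→F, 3→B, 4→G, 5→D, 6→C, 7→E, 8→A.
By Hall's marriage theorem, this means |N(S)| ≥ |S| for every subset S, so no violating subset exists.

none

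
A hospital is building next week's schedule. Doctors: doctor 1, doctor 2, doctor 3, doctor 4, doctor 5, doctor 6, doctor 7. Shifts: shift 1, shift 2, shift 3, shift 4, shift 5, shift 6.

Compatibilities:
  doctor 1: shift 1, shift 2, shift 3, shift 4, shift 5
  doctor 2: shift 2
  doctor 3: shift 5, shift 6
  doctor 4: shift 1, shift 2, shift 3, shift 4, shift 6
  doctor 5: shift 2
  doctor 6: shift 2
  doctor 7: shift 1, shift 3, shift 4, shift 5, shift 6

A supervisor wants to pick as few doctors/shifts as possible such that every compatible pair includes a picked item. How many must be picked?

5

The 5 edges doctor 1–shift 1, doctor 2–shift 2, doctor 3–shift 6, doctor 4–shift 4, doctor 7–shift 5 form a matching, so any vertex cover needs at least 5 vertices (one per matched edge).
Conversely {doctor 1, doctor 3, doctor 4, doctor 7, shift 2} meets every edge and has exactly 5 vertices, so 5 is optimal.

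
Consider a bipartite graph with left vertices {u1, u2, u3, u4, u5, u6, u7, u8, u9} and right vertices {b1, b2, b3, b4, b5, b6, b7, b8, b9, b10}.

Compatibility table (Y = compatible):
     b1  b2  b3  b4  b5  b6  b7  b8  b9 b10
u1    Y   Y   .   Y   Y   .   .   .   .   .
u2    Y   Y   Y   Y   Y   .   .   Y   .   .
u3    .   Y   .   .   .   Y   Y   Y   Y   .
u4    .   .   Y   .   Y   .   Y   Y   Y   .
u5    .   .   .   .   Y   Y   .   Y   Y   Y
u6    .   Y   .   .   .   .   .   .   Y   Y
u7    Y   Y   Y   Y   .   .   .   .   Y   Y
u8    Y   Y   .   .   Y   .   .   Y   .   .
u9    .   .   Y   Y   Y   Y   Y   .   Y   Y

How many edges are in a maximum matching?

A valid assignment of size 9: u1→b2, u2→b1, u3→b6, u4→b3, u5→b5, u6→b9, u7→b4, u8→b8, u9→b7.
All 9 left vertices are matched, so no larger matching exists.

9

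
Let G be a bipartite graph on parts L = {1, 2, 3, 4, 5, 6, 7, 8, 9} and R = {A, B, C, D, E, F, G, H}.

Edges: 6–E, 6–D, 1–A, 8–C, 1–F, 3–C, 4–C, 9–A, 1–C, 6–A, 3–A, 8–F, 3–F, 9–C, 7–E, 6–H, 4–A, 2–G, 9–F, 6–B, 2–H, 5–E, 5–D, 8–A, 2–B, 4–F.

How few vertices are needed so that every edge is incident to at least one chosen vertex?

7

{2, 5, 6, 7, A, C, F} is a vertex cover of size 7: every edge has an endpoint in this set.
No smaller cover exists because 1–A, 2–B, 3–C, 4–F, 5–D, 6–H, 7–E is a matching of size 7, and a cover must include an endpoint of each of these disjoint edges (König's theorem).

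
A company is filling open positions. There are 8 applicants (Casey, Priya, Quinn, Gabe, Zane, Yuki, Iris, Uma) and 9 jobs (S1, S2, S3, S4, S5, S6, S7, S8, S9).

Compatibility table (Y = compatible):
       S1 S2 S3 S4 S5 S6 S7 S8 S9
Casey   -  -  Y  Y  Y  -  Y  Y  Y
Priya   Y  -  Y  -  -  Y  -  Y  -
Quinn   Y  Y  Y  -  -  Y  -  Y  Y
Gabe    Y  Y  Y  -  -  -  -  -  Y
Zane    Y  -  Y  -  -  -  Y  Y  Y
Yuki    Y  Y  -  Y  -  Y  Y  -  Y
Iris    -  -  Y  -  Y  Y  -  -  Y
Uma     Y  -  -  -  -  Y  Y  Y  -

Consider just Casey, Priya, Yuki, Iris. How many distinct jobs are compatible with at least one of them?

The union of neighbours of {Casey, Priya, Yuki, Iris} is {S1, S2, S3, S4, S5, S6, S7, S8, S9}, which has 9 elements.
Since |N(S)| = 9 ≥ |S| = 4, Hall's condition holds for this subset.

9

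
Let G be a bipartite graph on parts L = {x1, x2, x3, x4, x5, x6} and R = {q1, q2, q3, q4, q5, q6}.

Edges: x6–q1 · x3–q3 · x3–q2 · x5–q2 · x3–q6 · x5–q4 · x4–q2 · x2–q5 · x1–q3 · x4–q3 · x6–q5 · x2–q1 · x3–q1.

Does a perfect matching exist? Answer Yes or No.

A valid assignment of size 6: x1→q3, x2→q1, x3→q6, x4→q2, x5→q4, x6→q5.
Every left vertex is matched, so this is a perfect matching.

Yes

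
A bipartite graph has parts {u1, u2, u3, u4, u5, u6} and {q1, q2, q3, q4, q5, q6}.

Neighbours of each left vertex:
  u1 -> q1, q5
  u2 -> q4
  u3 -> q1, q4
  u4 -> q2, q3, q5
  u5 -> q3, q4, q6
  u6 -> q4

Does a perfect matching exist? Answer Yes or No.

The set {u2, u6} has only 1 neighbour ({q4}), so by Hall's theorem at most 5 of the 6 left vertices can be matched.
Hence no matching covers every left vertex.

No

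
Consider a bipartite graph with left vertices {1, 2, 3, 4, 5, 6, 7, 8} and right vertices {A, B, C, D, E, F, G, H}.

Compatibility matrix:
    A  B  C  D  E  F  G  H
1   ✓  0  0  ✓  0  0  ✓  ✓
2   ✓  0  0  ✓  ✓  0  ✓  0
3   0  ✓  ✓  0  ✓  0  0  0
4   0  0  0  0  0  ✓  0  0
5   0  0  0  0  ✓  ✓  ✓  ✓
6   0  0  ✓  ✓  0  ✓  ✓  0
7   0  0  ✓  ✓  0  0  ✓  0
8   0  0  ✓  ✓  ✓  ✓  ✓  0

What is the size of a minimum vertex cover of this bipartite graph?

8

A maximum matching has 8 edges (e.g. 1–H, 2–A, 3–B, 4–F, 5–E, 6–D, 7–C, 8–G).
By König's theorem the minimum vertex cover has the same size. One such cover is {1, 2, 3, 4, 5, 6, 7, 8}.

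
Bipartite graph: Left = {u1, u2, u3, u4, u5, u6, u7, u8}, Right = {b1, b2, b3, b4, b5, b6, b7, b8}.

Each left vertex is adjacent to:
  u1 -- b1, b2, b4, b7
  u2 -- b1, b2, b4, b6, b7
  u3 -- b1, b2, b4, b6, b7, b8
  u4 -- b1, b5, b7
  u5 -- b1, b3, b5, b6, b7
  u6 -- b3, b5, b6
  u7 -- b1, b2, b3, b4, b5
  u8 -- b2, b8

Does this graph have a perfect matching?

For example, pair u1→b2, u2→b4, u3→b7, u4→b5, u5→b6, u6→b3, u7→b1, u8→b8.
Every left vertex is matched, so this is a perfect matching.

Yes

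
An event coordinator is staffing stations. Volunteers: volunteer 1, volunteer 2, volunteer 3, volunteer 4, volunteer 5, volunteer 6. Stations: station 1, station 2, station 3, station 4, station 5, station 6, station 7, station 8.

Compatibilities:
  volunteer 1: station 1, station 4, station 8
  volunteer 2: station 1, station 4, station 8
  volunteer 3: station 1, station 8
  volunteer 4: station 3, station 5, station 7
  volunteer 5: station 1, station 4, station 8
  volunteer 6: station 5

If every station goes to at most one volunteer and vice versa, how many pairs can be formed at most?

5

A valid assignment of size 5: volunteer 1–station 4, volunteer 2–station 8, volunteer 3–station 1, volunteer 4–station 3, volunteer 6–station 5.
The set {volunteer 1, volunteer 2, volunteer 3, volunteer 5} has only 3 neighbours ({station 1, station 4, station 8}), so by Hall's theorem at most 5 of the 6 volunteers can be matched.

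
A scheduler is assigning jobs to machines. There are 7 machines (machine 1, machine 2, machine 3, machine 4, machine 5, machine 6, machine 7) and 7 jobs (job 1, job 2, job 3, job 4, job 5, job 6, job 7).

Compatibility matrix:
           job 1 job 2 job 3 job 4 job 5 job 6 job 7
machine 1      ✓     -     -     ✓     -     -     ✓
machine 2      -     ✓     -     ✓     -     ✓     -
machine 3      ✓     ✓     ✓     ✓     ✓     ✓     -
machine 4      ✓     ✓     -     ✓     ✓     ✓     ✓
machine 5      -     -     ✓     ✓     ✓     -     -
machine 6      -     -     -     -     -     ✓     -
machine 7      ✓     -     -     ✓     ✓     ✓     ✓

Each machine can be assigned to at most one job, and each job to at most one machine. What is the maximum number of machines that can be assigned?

A valid assignment of size 7: machine 1→job 4, machine 2→job 2, machine 3→job 1, machine 4→job 7, machine 5→job 3, machine 6→job 6, machine 7→job 5.
This saturates every machine, so 7 is the maximum.

7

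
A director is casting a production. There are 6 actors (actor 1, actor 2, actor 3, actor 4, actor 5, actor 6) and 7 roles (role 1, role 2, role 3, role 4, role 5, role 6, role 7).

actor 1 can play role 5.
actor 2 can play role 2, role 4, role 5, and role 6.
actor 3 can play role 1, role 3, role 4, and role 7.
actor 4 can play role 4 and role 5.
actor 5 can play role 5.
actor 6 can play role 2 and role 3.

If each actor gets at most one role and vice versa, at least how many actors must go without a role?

1

A valid assignment of size 5: actor 1–role 5, actor 2–role 2, actor 3–role 1, actor 4–role 4, actor 6–role 3.
The set {actor 1, actor 5} has only 1 neighbour ({role 5}), so by Hall's theorem at most 5 of the 6 actors can be matched.
That matches 5 of the 6, leaving 1 unmatched; no matching can do better.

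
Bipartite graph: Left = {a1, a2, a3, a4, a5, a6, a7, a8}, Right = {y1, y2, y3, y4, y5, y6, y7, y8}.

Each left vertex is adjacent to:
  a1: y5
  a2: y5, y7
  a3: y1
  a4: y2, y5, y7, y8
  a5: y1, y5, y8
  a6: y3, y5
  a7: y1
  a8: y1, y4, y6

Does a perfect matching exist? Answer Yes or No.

The set {a3, a7} has only 1 neighbour ({y1}), so by Hall's theorem at most 7 of the 8 left vertices can be matched.
Hence no matching covers every left vertex.

No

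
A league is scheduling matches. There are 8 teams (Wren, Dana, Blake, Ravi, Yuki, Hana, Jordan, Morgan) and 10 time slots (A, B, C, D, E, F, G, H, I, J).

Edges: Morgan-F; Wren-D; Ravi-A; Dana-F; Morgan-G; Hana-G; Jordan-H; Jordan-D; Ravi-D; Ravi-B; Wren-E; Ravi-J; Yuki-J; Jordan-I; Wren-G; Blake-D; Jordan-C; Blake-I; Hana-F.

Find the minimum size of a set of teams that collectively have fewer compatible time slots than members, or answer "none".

3

Take S = {Dana, Hana, Morgan}. Its neighbourhood is {F, G}, so |N(S)| = 2 < |S| = 3.
Every subset of size less than 3 has at least as many neighbours as members, so 3 is the minimum.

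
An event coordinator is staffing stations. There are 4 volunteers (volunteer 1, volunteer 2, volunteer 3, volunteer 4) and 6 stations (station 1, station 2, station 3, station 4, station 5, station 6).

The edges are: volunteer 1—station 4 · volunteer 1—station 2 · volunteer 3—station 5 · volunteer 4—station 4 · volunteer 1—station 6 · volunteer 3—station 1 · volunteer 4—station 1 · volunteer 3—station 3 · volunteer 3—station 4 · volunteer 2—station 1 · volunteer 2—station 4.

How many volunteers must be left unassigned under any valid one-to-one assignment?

For example, pair volunteer 1–station 2, volunteer 2–station 4, volunteer 3–station 3, volunteer 4–station 1.
All 4 volunteers are matched, so no larger matching exists.
That matches 4 of the 4, leaving 0 unmatched; no matching can do better.

0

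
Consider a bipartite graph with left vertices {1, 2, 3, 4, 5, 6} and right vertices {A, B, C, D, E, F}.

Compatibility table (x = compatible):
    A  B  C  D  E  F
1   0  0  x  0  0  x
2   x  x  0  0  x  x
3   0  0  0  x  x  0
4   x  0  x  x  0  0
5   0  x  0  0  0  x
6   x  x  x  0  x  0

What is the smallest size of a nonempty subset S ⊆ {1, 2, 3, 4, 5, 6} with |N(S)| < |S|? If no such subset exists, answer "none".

none

A matching saturating every left vertex exists, for instance 1→C, 2→A, 3→E, 4→D, 5→F, 6→B.
By Hall's marriage theorem, this means |N(S)| ≥ |S| for every subset S, so no violating subset exists.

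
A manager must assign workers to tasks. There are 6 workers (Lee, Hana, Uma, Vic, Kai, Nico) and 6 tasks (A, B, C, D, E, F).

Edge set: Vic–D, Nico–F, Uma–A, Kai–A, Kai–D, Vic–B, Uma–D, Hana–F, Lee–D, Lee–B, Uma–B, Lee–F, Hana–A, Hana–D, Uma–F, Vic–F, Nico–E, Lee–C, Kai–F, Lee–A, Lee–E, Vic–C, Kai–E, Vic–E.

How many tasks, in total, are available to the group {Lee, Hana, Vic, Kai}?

The union of neighbours of {Lee, Hana, Vic, Kai} is {A, B, C, D, E, F}, which has 6 elements.
Since |N(S)| = 6 ≥ |S| = 4, Hall's condition holds for this subset.

6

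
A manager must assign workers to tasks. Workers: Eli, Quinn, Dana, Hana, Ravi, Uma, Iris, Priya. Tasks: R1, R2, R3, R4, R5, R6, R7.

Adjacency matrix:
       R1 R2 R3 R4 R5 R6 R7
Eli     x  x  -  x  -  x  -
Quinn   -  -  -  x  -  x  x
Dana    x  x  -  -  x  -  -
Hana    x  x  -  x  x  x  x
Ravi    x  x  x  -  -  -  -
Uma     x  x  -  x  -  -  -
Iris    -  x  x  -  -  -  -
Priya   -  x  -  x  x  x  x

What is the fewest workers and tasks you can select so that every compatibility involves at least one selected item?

The 7 edges Eli–R4, Quinn–R7, Dana–R5, Hana–R6, Ravi–R2, Uma–R1, Iris–R3 form a matching, so any vertex cover needs at least 7 vertices (one per matched edge).
Conversely {R1, R2, R3, R4, R5, R6, R7} meets every edge and has exactly 7 vertices, so 7 is optimal.

7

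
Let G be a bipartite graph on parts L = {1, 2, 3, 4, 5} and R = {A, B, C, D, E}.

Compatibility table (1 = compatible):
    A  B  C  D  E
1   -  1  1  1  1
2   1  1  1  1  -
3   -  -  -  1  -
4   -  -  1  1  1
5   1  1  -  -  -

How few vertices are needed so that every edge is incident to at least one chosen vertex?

{1, 2, 3, 4, 5} is a vertex cover of size 5: every edge has an endpoint in this set.
No smaller cover exists because 1–E, 2–A, 3–D, 4–C, 5–B is a matching of size 5, and a cover must include an endpoint of each of these disjoint edges (König's theorem).

5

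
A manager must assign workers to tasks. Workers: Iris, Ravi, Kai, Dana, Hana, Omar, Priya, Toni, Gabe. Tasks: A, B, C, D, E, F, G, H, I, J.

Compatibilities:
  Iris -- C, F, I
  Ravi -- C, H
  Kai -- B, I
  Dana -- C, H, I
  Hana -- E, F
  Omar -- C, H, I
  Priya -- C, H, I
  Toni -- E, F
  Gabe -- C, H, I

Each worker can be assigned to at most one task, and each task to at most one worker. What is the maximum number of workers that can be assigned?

6

One maximum matching: Iris–F, Ravi–H, Kai–B, Dana–I, Hana–E, Omar–C.
The set {Iris, Ravi, Dana, Hana, Omar, Priya, Toni, Gabe} has only 5 neighbours ({C, E, F, H, I}), so by Hall's theorem at most 6 of the 9 workers can be matched.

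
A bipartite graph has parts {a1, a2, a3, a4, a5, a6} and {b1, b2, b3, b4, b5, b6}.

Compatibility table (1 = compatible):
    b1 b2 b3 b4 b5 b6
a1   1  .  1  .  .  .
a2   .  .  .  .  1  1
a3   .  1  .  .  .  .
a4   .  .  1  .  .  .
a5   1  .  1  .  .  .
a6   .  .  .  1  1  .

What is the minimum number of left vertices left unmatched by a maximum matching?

1

A valid assignment of size 5: a1→b1, a2→b6, a3→b2, a4→b3, a6→b5.
The set {a1, a4, a5} has only 2 neighbours ({b1, b3}), so by Hall's theorem at most 5 of the 6 left vertices can be matched.
That matches 5 of the 6, leaving 1 unmatched; no matching can do better.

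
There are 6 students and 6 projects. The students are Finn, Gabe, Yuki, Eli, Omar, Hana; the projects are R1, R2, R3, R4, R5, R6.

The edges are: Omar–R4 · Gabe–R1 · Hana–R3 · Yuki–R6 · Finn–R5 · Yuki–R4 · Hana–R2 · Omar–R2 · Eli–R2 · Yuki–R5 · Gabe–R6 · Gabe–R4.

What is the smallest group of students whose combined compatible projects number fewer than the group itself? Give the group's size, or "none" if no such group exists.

none

A matching saturating every student exists, for instance Finn→R5, Gabe→R1, Yuki→R6, Eli→R2, Omar→R4, Hana→R3.
By Hall's marriage theorem, this means |N(S)| ≥ |S| for every subset S, so no violating subset exists.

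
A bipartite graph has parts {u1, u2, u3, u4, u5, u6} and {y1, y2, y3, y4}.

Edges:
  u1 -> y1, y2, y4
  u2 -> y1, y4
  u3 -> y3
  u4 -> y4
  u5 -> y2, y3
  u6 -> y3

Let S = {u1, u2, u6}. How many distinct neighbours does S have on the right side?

The union of neighbours of {u1, u2, u6} is {y1, y2, y3, y4}, which has 4 elements.
Since |N(S)| = 4 ≥ |S| = 3, Hall's condition holds for this subset.

4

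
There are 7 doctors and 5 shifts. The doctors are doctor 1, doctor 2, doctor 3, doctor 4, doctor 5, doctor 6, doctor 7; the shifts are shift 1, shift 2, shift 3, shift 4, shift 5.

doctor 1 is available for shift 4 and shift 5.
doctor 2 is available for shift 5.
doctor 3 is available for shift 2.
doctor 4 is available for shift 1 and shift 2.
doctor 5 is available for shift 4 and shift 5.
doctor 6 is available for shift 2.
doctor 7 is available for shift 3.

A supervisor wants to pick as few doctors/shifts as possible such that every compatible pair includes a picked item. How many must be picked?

A maximum matching has 5 edges (e.g. doctor 1–shift 4, doctor 2–shift 5, doctor 3–shift 2, doctor 4–shift 1, doctor 7–shift 3).
By König's theorem the minimum vertex cover has the same size. One such cover is {doctor 4, doctor 7, shift 2, shift 4, shift 5}.

5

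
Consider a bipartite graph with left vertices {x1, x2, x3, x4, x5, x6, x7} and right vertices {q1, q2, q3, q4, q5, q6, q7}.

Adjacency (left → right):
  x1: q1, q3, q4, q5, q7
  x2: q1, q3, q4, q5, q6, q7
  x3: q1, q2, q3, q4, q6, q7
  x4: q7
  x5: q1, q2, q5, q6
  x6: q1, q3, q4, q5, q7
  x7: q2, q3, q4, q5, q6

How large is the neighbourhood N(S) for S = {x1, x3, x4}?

7

The union of neighbours of {x1, x3, x4} is {q1, q2, q3, q4, q5, q6, q7}, which has 7 elements.
Since |N(S)| = 7 ≥ |S| = 3, Hall's condition holds for this subset.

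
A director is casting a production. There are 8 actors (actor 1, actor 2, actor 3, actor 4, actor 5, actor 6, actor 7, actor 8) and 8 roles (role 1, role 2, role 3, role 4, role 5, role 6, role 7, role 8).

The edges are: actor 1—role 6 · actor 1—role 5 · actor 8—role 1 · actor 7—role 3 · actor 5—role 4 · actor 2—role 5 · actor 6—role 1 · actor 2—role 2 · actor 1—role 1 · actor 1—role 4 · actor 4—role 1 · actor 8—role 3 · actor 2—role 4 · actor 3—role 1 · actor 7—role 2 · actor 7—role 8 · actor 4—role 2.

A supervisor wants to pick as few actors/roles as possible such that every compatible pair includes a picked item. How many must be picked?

7

A maximum matching has 7 edges (e.g. actor 1–role 6, actor 2–role 5, actor 3–role 1, actor 4–role 2, actor 5–role 4, actor 7–role 8, actor 8–role 3).
By König's theorem the minimum vertex cover has the same size. One such cover is {actor 1, actor 2, actor 4, actor 5, actor 7, actor 8, role 1}.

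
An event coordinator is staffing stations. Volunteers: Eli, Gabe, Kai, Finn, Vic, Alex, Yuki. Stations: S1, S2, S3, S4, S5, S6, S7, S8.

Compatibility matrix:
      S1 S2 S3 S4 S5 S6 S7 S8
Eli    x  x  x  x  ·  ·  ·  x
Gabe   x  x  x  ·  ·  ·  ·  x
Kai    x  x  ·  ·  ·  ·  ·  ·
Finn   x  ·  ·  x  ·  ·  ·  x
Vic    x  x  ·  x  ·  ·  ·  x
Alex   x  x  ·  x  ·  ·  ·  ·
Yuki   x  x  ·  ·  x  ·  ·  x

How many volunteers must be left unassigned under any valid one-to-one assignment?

1

For example, pair Eli→S3, Gabe→S8, Kai→S1, Finn→S4, Vic→S2, Yuki→S5.
The set {Eli, Gabe, Kai, Finn, Vic, Alex} has only 5 neighbours ({S1, S2, S3, S4, S8}), so by Hall's theorem at most 6 of the 7 volunteers can be matched.
That matches 6 of the 7, leaving 1 unmatched; no matching can do better.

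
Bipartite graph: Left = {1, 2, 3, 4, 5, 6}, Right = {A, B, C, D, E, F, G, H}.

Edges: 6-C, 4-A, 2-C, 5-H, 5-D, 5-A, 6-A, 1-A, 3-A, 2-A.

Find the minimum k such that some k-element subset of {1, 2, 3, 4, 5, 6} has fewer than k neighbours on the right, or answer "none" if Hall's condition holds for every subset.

Take S = {1, 3}. Its neighbourhood is {A}, so |N(S)| = 1 < |S| = 2.
No single vertex violates Hall's condition since each has at least one neighbour, so 2 is the minimum.

2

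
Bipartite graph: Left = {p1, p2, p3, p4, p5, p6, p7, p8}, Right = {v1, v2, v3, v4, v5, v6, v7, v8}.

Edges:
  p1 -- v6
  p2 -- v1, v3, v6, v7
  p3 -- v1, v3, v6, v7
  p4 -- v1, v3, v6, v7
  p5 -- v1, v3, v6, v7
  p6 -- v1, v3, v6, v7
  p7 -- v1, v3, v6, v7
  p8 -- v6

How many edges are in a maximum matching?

For example, pair p1–v6, p2–v3, p3–v1, p4–v7.
The set {p1, p2, p3, p4, p5, p6, p7, p8} has only 4 neighbours ({v1, v3, v6, v7}), so by Hall's theorem at most 4 of the 8 left vertices can be matched.

4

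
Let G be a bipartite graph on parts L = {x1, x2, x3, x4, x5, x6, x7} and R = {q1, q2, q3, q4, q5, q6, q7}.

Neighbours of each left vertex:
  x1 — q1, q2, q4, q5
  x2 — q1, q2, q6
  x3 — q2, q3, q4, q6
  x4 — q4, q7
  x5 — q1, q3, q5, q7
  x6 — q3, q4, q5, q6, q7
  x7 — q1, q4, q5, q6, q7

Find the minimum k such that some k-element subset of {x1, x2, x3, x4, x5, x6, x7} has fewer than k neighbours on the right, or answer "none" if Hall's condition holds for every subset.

A matching saturating every left vertex exists, for instance x1→q2, x2→q1, x3→q3, x4→q7, x5→q5, x6→q4, x7→q6.
By Hall's marriage theorem, this means |N(S)| ≥ |S| for every subset S, so no violating subset exists.

none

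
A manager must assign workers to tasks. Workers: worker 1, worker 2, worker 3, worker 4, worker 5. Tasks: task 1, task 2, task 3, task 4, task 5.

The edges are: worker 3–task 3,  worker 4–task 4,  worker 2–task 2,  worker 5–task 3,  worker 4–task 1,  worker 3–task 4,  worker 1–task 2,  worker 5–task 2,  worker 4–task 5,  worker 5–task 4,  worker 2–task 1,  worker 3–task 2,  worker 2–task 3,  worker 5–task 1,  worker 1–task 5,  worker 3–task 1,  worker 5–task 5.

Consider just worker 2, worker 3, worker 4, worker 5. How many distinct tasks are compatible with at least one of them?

5

The union of neighbours of {worker 2, worker 3, worker 4, worker 5} is {task 1, task 2, task 3, task 4, task 5}, which has 5 elements.
Since |N(S)| = 5 ≥ |S| = 4, Hall's condition holds for this subset.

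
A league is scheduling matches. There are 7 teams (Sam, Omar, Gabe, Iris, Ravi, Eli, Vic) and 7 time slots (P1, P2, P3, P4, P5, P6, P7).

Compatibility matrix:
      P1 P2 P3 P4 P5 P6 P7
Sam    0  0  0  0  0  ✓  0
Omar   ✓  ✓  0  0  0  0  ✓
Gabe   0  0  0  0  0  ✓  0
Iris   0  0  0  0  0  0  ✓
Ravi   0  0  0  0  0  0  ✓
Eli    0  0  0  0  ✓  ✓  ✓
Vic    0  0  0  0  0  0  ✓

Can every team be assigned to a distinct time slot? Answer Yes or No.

No

The set {Sam, Gabe, Iris, Ravi, Vic} has only 2 neighbours ({P6, P7}), so by Hall's theorem at most 4 of the 7 teams can be matched.
Hence no matching covers every team.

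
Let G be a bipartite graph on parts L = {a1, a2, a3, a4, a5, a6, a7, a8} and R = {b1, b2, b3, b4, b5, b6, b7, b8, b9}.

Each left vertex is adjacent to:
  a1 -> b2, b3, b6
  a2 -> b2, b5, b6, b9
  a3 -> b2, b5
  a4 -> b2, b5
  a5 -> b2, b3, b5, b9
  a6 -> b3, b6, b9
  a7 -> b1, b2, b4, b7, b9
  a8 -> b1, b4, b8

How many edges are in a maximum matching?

7

A valid assignment of size 7: a1→b6, a2→b9, a3→b2, a4→b5, a5→b3, a7→b7, a8→b8.
The set {a1, a2, a3, a4, a5, a6} has only 5 neighbours ({b2, b3, b5, b6, b9}), so by Hall's theorem at most 7 of the 8 left vertices can be matched.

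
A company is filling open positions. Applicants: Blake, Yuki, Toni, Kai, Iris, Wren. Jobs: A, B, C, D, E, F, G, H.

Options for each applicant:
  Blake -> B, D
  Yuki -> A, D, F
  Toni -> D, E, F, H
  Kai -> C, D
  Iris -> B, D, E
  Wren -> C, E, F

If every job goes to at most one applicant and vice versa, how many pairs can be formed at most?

For example, pair Blake–D, Yuki–F, Toni–H, Kai–C, Iris–B, Wren–E.
All 6 applicants are matched, so no larger matching exists.

6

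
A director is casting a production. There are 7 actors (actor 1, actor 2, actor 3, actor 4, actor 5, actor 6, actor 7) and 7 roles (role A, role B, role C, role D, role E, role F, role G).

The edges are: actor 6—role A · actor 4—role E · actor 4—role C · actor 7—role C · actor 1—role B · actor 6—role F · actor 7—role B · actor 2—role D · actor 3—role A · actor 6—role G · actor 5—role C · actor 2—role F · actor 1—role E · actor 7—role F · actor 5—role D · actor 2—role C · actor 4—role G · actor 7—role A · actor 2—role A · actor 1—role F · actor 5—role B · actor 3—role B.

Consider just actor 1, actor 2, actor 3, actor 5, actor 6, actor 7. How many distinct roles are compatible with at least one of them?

7

The union of neighbours of {actor 1, actor 2, actor 3, actor 5, actor 6, actor 7} is {role A, role B, role C, role D, role E, role F, role G}, which has 7 elements.
Since |N(S)| = 7 ≥ |S| = 6, Hall's condition holds for this subset.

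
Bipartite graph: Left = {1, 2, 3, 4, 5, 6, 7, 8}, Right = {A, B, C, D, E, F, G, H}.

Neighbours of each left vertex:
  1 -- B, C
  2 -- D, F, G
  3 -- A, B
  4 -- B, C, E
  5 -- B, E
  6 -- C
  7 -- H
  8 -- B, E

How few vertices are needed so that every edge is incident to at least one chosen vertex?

6

{2, 3, 7, B, C, E} is a vertex cover of size 6: every edge has an endpoint in this set.
No smaller cover exists because 1–C, 2–F, 3–A, 4–E, 5–B, 7–H is a matching of size 6, and a cover must include an endpoint of each of these disjoint edges (König's theorem).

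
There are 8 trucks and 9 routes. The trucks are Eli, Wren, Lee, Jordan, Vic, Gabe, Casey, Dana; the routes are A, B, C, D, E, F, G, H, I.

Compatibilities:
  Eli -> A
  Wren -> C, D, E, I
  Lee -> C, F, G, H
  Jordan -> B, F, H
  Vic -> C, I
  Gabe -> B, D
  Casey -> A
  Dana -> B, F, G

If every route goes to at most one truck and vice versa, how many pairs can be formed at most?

7

For example, pair Eli-A, Wren-E, Lee-C, Jordan-F, Vic-I, Gabe-D, Dana-B.
The set {Eli, Casey} has only 1 neighbour ({A}), so by Hall's theorem at most 7 of the 8 trucks can be matched.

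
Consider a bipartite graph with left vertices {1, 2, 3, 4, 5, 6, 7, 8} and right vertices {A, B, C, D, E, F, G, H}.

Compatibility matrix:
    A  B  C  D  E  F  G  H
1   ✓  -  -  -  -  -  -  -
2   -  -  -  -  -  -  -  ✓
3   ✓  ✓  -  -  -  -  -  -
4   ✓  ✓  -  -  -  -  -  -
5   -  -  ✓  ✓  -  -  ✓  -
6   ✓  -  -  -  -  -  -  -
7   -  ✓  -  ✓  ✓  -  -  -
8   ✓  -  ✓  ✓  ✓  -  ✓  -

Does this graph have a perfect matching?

No

The set {1, 3, 4, 6} has only 2 neighbours ({A, B}), so by Hall's theorem at most 6 of the 8 left vertices can be matched.
Hence no matching covers every left vertex.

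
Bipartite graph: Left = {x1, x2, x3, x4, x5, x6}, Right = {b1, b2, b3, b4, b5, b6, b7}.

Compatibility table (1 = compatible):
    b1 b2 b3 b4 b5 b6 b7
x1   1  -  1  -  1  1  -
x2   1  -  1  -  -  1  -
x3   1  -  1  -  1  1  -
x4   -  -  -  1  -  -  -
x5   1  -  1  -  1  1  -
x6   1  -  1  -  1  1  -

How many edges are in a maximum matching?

A valid assignment of size 5: x1-b5, x2-b1, x3-b6, x4-b4, x5-b3.
The set {x1, x2, x3, x5, x6} has only 4 neighbours ({b1, b3, b5, b6}), so by Hall's theorem at most 5 of the 6 left vertices can be matched.

5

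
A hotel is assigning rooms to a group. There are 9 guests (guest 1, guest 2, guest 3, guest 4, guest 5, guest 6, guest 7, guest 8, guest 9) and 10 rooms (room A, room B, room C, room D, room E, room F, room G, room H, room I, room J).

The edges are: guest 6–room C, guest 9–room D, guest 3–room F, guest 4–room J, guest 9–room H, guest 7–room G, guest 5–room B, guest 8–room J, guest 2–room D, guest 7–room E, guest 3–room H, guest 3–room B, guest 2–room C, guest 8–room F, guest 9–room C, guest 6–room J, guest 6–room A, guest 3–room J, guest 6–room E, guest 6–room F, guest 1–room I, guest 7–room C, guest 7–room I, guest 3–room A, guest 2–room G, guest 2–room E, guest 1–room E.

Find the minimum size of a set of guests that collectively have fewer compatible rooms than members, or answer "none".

A matching saturating every guest exists, for instance guest 1→room E, guest 2→room G, guest 3→room A, guest 4→room J, guest 5→room B, guest 6→room C, guest 7→room I, guest 8→room F, guest 9→room D.
By Hall's marriage theorem, this means |N(S)| ≥ |S| for every subset S, so no violating subset exists.

none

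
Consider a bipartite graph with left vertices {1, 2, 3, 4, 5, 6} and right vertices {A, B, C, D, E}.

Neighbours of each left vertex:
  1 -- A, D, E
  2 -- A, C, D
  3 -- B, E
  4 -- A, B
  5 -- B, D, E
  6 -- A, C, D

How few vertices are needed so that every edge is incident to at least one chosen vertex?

{A, B, C, D, E} is a vertex cover of size 5: every edge has an endpoint in this set.
No smaller cover exists because 1–D, 2–C, 3–E, 4–A, 5–B is a matching of size 5, and a cover must include an endpoint of each of these disjoint edges (König's theorem).

5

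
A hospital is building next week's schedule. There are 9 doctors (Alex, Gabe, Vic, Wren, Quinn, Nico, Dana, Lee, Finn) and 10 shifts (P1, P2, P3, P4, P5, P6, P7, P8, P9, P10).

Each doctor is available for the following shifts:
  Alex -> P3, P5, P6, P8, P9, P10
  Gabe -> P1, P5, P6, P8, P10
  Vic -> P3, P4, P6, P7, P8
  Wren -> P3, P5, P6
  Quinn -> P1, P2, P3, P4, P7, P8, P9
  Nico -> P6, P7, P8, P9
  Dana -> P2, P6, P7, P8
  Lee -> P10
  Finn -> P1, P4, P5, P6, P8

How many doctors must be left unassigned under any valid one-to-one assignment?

0

For example, pair Alex-P6, Gabe-P8, Vic-P3, Wren-P5, Quinn-P2, Nico-P9, Dana-P7, Lee-P10, Finn-P1.
All 9 doctors are matched, so no larger matching exists.
That matches 9 of the 9, leaving 0 unmatched; no matching can do better.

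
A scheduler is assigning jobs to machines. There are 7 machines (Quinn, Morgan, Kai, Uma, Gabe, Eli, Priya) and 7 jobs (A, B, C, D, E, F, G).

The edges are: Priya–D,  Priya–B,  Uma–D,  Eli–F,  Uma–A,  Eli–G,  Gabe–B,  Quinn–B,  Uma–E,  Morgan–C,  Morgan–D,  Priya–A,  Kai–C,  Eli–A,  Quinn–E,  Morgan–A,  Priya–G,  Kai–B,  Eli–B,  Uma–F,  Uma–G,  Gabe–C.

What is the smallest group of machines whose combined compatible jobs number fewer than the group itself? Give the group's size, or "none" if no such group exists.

none

A matching saturating every machine exists, for instance Quinn→E, Morgan→D, Kai→C, Uma→A, Gabe→B, Eli→F, Priya→G.
By Hall's marriage theorem, this means |N(S)| ≥ |S| for every subset S, so no violating subset exists.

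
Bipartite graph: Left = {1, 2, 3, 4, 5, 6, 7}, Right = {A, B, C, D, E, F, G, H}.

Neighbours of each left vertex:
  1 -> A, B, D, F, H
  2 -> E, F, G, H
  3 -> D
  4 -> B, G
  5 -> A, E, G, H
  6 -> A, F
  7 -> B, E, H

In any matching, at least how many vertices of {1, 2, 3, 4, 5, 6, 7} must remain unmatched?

0

A valid assignment of size 7: 1→A, 2→H, 3→D, 4→G, 5→E, 6→F, 7→B.
This saturates every left vertex, so 7 is the maximum.
That matches 7 of the 7, leaving 0 unmatched; no matching can do better.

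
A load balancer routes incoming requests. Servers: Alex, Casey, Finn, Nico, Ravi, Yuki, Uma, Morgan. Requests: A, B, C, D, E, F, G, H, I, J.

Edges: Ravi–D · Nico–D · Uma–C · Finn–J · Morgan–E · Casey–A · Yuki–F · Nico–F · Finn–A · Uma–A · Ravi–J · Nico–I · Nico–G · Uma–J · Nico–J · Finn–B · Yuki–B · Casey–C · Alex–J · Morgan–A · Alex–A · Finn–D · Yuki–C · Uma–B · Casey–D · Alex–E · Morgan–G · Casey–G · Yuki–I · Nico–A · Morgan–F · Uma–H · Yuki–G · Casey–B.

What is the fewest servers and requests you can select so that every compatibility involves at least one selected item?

8

The 8 edges Alex–J, Casey–C, Finn–B, Nico–F, Ravi–D, Yuki–G, Uma–A, Morgan–E form a matching, so any vertex cover needs at least 8 vertices (one per matched edge).
Conversely {Alex, Casey, Finn, Nico, Ravi, Yuki, Uma, Morgan} meets every edge and has exactly 8 vertices, so 8 is optimal.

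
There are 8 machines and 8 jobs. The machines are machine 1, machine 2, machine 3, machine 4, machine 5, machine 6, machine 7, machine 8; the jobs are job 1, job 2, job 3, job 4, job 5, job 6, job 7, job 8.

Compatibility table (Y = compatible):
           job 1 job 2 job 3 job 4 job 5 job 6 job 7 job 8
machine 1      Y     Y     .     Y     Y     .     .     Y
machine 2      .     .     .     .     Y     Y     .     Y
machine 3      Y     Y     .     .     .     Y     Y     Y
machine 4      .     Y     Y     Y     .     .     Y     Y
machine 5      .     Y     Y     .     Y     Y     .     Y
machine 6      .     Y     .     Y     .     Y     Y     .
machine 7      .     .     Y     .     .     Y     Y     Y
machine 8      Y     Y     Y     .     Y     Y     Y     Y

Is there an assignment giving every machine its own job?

A valid assignment of size 8: machine 1–job 1, machine 2–job 6, machine 3–job 7, machine 4–job 4, machine 5–job 8, machine 6–job 2, machine 7–job 3, machine 8–job 5.
Every machine is matched, so this is a perfect matching.

Yes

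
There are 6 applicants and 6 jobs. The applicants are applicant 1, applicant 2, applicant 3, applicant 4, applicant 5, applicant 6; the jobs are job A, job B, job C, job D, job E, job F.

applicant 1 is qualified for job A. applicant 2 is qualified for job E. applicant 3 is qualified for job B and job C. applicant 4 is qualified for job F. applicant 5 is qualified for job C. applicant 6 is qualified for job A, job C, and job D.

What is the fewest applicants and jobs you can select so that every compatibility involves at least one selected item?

The 6 edges applicant 1–job A, applicant 2–job E, applicant 3–job B, applicant 4–job F, applicant 5–job C, applicant 6–job D form a matching, so any vertex cover needs at least 6 vertices (one per matched edge).
Conversely {applicant 1, applicant 2, applicant 3, applicant 4, applicant 5, applicant 6} meets every edge and has exactly 6 vertices, so 6 is optimal.

6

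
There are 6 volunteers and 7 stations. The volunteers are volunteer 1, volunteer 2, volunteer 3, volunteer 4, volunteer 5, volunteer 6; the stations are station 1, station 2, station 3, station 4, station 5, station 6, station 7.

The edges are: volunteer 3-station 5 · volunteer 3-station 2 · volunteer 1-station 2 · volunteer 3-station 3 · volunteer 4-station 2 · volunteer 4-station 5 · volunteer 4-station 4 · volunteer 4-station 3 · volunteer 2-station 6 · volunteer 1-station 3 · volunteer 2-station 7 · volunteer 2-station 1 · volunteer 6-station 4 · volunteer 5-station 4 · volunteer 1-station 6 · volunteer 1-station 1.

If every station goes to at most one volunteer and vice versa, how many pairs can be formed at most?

For example, pair volunteer 1-station 1, volunteer 2-station 7, volunteer 3-station 3, volunteer 4-station 2, volunteer 5-station 4.
The set {volunteer 5, volunteer 6} has only 1 neighbour ({station 4}), so by Hall's theorem at most 5 of the 6 volunteers can be matched.

5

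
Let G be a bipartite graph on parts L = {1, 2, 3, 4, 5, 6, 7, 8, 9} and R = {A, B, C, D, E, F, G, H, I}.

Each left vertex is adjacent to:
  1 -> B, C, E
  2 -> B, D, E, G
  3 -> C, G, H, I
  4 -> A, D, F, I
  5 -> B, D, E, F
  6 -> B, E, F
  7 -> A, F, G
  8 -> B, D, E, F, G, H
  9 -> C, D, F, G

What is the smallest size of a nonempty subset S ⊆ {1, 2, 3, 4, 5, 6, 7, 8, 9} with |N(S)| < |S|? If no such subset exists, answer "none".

none

A matching saturating every left vertex exists, for instance 1→C, 2→D, 3→G, 4→I, 5→B, 6→E, 7→A, 8→H, 9→F.
By Hall's marriage theorem, this means |N(S)| ≥ |S| for every subset S, so no violating subset exists.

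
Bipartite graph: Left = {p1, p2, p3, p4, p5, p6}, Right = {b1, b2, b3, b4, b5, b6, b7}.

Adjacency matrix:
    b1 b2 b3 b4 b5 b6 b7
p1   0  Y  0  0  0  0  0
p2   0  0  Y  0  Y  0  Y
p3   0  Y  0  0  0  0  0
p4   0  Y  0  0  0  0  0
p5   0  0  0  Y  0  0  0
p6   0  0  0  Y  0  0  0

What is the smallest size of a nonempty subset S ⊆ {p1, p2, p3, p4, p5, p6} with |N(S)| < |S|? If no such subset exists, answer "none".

2

Take S = {p1, p3}. Its neighbourhood is {b2}, so |N(S)| = 1 < |S| = 2.
No single vertex violates Hall's condition since each has at least one neighbour, so 2 is the minimum.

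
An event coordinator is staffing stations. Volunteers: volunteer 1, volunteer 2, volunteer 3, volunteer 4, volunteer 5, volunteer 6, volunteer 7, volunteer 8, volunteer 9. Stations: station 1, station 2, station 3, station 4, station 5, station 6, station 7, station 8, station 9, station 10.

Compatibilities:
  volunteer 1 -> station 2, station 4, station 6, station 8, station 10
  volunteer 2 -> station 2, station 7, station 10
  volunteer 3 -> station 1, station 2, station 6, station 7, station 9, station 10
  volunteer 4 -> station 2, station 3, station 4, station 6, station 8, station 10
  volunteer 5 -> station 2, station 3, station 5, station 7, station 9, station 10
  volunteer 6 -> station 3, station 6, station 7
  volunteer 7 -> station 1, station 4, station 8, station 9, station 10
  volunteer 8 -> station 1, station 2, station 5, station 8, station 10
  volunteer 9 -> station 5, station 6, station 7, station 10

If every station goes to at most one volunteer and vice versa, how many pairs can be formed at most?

A valid assignment of size 9: volunteer 1-station 4, volunteer 2-station 10, volunteer 3-station 2, volunteer 4-station 6, volunteer 5-station 9, volunteer 6-station 3, volunteer 7-station 1, volunteer 8-station 8, volunteer 9-station 7.
This saturates every volunteer, so 9 is the maximum.

9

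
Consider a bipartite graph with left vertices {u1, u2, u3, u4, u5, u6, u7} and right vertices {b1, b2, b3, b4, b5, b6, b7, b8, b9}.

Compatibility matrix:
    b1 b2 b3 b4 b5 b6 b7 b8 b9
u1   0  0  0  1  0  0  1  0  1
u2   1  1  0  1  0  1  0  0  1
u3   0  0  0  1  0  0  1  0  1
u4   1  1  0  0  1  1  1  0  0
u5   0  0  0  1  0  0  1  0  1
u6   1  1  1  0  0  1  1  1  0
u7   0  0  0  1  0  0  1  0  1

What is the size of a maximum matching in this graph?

6

For example, pair u1→b9, u2→b6, u3→b4, u4→b5, u5→b7, u6→b1.
The set {u1, u3, u5, u7} has only 3 neighbours ({b4, b7, b9}), so by Hall's theorem at most 6 of the 7 left vertices can be matched.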